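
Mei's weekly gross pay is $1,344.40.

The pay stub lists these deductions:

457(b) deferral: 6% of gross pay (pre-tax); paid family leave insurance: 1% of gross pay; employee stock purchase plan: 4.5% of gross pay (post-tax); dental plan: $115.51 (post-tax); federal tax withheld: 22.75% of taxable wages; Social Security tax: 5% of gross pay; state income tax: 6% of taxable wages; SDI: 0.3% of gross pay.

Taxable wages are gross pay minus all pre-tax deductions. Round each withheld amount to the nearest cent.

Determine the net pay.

457(b) deferral: $1,344.40 × 0.06 = $80.66
Taxable wages = $1,344.40 − $80.66 = $1,263.74
State income tax: $1,263.74 × 0.06 = $75.82
Federal tax withheld: $1,263.74 × 0.2275 = $287.50
Paid family leave insurance: $1,344.40 × 0.01 = $13.44
SDI: $1,344.40 × 0.003 = $4.03
Social Security tax: $1,344.40 × 0.05 = $67.22
Employee stock purchase plan: $1,344.40 × 0.045 = $60.50
Dental plan: $115.51
Total deductions = $80.66 + $75.82 + $287.50 + $13.44 + $4.03 + $67.22 + $60.50 + $115.51 = $704.68
Net pay = $1,344.40 − $704.68 = $639.72

$639.72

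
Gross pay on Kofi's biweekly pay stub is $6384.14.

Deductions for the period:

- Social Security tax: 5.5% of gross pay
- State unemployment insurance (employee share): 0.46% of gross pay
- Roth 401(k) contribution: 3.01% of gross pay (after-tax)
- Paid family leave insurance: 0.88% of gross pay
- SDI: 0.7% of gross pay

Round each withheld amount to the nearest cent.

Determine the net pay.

$5710.61

SDI: $6384.14 × 0.007 = $44.69
State unemployment insurance (employee share): $6384.14 × 0.0046 = $29.37
Paid family leave insurance: $6384.14 × 0.0088 = $56.18
Social Security tax: $6384.14 × 0.055 = $351.13
Roth 401(k) contribution: $6384.14 × 0.0301 = $192.16
Total deductions = $44.69 + $29.37 + $56.18 + $351.13 + $192.16 = $673.53
Net pay = $6384.14 − $673.53 = $5710.61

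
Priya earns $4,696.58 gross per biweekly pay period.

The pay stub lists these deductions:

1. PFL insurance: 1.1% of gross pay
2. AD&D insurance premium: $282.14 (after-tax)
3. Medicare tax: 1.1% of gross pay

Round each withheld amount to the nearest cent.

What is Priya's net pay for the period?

$4,311.12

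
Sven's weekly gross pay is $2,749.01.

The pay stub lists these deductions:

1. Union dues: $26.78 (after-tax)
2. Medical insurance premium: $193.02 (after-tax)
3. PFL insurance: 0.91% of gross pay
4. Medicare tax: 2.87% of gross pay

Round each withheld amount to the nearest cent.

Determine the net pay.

PFL insurance: $2,749.01 × 0.0091 = $25.02
Medicare tax: $2,749.01 × 0.0287 = $78.90
Medical insurance premium: $193.02
Union dues: $26.78
Total deductions = $25.02 + $78.90 + $193.02 + $26.78 = $323.72
Net pay = $2,749.01 − $323.72 = $2,425.29

$2,425.29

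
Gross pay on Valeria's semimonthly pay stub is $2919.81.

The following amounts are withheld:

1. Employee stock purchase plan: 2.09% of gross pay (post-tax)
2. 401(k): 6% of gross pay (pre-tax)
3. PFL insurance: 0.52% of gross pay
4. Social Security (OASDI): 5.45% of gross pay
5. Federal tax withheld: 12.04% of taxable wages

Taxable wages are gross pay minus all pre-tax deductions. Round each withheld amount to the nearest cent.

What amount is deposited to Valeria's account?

$2178.84

401(k): $2919.81 × 0.06 = $175.19
Taxable wages = $2919.81 − $175.19 = $2744.62
Federal tax withheld: $2744.62 × 0.1204 = $330.45
PFL insurance: $2919.81 × 0.0052 = $15.18
Social Security (OASDI): $2919.81 × 0.0545 = $159.13
Employee stock purchase plan: $2919.81 × 0.0209 = $61.02
Total deductions = $175.19 + $330.45 + $15.18 + $159.13 + $61.02 = $740.97
Net pay = $2919.81 − $740.97 = $2178.84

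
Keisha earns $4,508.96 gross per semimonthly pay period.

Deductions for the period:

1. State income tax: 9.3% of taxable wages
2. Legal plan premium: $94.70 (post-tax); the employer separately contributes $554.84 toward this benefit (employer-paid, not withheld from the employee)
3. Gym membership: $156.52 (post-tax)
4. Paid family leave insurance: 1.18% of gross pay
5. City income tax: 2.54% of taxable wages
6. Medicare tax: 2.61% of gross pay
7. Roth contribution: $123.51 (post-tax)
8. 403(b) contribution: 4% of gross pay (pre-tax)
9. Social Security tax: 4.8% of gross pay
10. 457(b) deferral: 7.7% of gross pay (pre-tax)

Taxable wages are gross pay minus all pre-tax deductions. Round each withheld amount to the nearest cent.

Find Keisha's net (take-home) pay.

403(b) contribution: $4,508.96 × 0.04 = $180.36
457(b) deferral: $4,508.96 × 0.077 = $347.19
Pre-tax total = $180.36 + $347.19 = $527.55
Taxable wages = $4,508.96 − $527.55 = $3,981.41
City income tax: $3,981.41 × 0.0254 = $101.13
State income tax: $3,981.41 × 0.093 = $370.27
Medicare tax: $4,508.96 × 0.0261 = $117.68
Social Security tax: $4,508.96 × 0.048 = $216.43
Paid family leave insurance: $4,508.96 × 0.0118 = $53.21
Roth contribution: $123.51
Gym membership: $156.52
Legal plan premium: $94.70
(Employer's $554.84 toward legal plan premium is not withheld from the employee.)
Total deductions = $180.36 + $347.19 + $101.13 + $370.27 + $117.68 + $216.43 + $53.21 + $123.51 + $156.52 + $94.70 = $1,761.00
Net pay = $4,508.96 − $1,761.00 = $2,747.96

$2,747.96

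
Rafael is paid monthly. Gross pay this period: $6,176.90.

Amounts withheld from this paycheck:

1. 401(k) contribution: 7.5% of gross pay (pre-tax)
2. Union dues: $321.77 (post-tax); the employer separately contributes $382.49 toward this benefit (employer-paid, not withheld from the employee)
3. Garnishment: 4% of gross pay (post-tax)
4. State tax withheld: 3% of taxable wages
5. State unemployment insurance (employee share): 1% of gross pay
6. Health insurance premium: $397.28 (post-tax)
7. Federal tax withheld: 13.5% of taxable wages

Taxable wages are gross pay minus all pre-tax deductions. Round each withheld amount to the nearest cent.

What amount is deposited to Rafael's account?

$3,742.98

401(k) contribution: $6,176.90 × 0.075 = $463.27
Taxable wages = $6,176.90 − $463.27 = $5,713.63
Federal tax withheld: $5,713.63 × 0.135 = $771.34
State tax withheld: $5,713.63 × 0.03 = $171.41
State unemployment insurance (employee share): $6,176.90 × 0.01 = $61.77
Union dues: $321.77
Garnishment: $6,176.90 × 0.04 = $247.08
Health insurance premium: $397.28
(Employer's $382.49 toward union dues is not withheld from the employee.)
Total deductions = $463.27 + $771.34 + $171.41 + $61.77 + $321.77 + $247.08 + $397.28 = $2,433.92
Net pay = $6,176.90 − $2,433.92 = $3,742.98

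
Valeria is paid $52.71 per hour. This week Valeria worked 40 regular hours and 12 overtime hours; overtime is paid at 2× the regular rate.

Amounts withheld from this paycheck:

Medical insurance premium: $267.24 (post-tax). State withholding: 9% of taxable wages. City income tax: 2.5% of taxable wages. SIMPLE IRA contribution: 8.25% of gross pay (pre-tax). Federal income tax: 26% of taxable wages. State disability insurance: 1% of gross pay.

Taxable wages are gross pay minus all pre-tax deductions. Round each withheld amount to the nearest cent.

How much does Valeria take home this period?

$1,633.49

Regular pay: 40 × $52.71 = $2,108.40
Overtime pay: 12 × $52.71 × 2 = $1,265.04
Gross pay = $2,108.40 + $1,265.04 = $3,373.44
SIMPLE IRA contribution: $3,373.44 × 0.0825 = $278.31
Taxable wages = $3,373.44 − $278.31 = $3,095.13
Federal income tax: $3,095.13 × 0.26 = $804.73
State withholding: $3,095.13 × 0.09 = $278.56
City income tax: $3,095.13 × 0.025 = $77.38
State disability insurance: $3,373.44 × 0.01 = $33.73
Medical insurance premium: $267.24
Total deductions = $278.31 + $804.73 + $278.56 + $77.38 + $33.73 + $267.24 = $1,739.95
Net pay = $3,373.44 − $1,739.95 = $1,633.49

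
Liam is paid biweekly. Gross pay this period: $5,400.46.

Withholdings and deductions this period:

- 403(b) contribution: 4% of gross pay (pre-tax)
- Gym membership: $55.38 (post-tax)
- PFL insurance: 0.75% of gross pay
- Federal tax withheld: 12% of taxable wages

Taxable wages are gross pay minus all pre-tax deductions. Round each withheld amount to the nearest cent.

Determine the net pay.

403(b) contribution: $5,400.46 × 0.04 = $216.02
Taxable wages = $5,400.46 − $216.02 = $5,184.44
Federal tax withheld: $5,184.44 × 0.12 = $622.13
PFL insurance: $5,400.46 × 0.0075 = $40.50
Gym membership: $55.38
Total deductions = $216.02 + $622.13 + $40.50 + $55.38 = $934.03
Net pay = $5,400.46 − $934.03 = $4,466.43

$4,466.43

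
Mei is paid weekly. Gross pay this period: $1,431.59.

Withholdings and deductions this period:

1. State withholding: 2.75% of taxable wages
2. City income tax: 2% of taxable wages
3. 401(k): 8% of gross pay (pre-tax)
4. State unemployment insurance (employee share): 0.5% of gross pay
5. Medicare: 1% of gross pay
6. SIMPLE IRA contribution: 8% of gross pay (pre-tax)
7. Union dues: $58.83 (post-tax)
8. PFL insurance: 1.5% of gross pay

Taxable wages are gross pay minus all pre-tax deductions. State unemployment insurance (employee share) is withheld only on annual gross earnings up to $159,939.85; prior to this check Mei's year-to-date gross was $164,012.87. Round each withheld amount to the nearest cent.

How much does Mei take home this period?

$1,050.79

401(k): $1,431.59 × 0.08 = $114.53
SIMPLE IRA contribution: $1,431.59 × 0.08 = $114.53
Pre-tax total = $114.53 + $114.53 = $229.06
Taxable wages = $1,431.59 − $229.06 = $1,202.53
State withholding: $1,202.53 × 0.0275 = $33.07
City income tax: $1,202.53 × 0.02 = $24.05
PFL insurance: $1,431.59 × 0.015 = $21.47
State unemployment insurance (employee share): annual cap $159,939.85 already reached (YTD $164,012.87), so $0.00
Medicare: $1,431.59 × 0.01 = $14.32
Union dues: $58.83
Total deductions = $114.53 + $114.53 + $33.07 + $24.05 + $21.47 + $0.00 + $14.32 + $58.83 = $380.80
Net pay = $1,431.59 − $380.80 = $1,050.79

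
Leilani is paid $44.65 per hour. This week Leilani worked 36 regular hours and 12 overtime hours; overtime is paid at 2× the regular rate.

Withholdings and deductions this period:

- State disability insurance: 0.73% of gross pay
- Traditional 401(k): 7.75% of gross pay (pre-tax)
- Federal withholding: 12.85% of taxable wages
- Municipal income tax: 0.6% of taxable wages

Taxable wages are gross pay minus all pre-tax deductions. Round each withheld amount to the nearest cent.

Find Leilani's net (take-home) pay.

Regular pay: 36 × $44.65 = $1,607.40
Overtime pay: 12 × $44.65 × 2 = $1,071.60
Gross pay = $1,607.40 + $1,071.60 = $2,679.00
Traditional 401(k): $2,679.00 × 0.0775 = $207.62
Taxable wages = $2,679.00 − $207.62 = $2,471.38
Municipal income tax: $2,471.38 × 0.006 = $14.83
Federal withholding: $2,471.38 × 0.1285 = $317.57
State disability insurance: $2,679.00 × 0.0073 = $19.56
Total deductions = $207.62 + $14.83 + $317.57 + $19.56 = $559.58
Net pay = $2,679.00 − $559.58 = $2,119.42

$2,119.42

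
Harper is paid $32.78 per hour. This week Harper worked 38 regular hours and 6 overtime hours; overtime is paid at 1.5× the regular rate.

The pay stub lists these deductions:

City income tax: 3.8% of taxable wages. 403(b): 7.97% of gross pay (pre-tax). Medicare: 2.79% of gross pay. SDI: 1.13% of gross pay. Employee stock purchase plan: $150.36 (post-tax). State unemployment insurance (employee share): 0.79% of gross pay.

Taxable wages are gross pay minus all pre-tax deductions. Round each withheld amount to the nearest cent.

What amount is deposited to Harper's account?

Regular pay: 38 × $32.78 = $1245.64
Overtime pay: 6 × $32.78 × 1.5 = $295.02
Gross pay = $1245.64 + $295.02 = $1540.66
403(b): $1540.66 × 0.0797 = $122.79
Taxable wages = $1540.66 − $122.79 = $1417.87
City income tax: $1417.87 × 0.038 = $53.88
SDI: $1540.66 × 0.0113 = $17.41
State unemployment insurance (employee share): $1540.66 × 0.0079 = $12.17
Medicare: $1540.66 × 0.0279 = $42.98
Employee stock purchase plan: $150.36
Total deductions = $122.79 + $53.88 + $17.41 + $12.17 + $42.98 + $150.36 = $399.59
Net pay = $1540.66 − $399.59 = $1141.07

$1141.07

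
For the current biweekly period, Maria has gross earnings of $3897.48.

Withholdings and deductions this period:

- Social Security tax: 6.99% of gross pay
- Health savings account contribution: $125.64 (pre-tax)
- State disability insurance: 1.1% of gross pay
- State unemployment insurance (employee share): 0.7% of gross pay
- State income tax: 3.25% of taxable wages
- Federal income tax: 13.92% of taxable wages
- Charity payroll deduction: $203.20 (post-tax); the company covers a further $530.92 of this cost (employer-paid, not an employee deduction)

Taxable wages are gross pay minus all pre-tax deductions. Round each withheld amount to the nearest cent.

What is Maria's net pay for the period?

Health savings account contribution: $125.64
Taxable wages = $3897.48 − $125.64 = $3771.84
State income tax: $3771.84 × 0.0325 = $122.58
Federal income tax: $3771.84 × 0.1392 = $525.04
State unemployment insurance (employee share): $3897.48 × 0.007 = $27.28
State disability insurance: $3897.48 × 0.011 = $42.87
Social Security tax: $3897.48 × 0.0699 = $272.43
Charity payroll deduction: $203.20
(Employer's $530.92 toward charity payroll deduction is not withheld from the employee.)
Total deductions = $125.64 + $122.58 + $525.04 + $27.28 + $42.87 + $272.43 + $203.20 = $1319.04
Net pay = $3897.48 − $1319.04 = $2578.44

$2578.44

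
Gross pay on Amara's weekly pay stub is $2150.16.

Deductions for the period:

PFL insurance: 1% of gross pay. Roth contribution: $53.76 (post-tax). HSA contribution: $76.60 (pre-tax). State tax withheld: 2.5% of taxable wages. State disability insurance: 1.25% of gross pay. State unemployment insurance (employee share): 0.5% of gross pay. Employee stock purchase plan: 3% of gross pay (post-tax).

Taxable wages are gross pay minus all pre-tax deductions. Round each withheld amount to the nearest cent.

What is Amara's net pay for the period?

$1844.33

HSA contribution: $76.60
Taxable wages = $2150.16 − $76.60 = $2073.56
State tax withheld: $2073.56 × 0.025 = $51.84
PFL insurance: $2150.16 × 0.01 = $21.50
State unemployment insurance (employee share): $2150.16 × 0.005 = $10.75
State disability insurance: $2150.16 × 0.0125 = $26.88
Roth contribution: $53.76
Employee stock purchase plan: $2150.16 × 0.03 = $64.50
Total deductions = $76.60 + $51.84 + $21.50 + $10.75 + $26.88 + $53.76 + $64.50 = $305.83
Net pay = $2150.16 − $305.83 = $1844.33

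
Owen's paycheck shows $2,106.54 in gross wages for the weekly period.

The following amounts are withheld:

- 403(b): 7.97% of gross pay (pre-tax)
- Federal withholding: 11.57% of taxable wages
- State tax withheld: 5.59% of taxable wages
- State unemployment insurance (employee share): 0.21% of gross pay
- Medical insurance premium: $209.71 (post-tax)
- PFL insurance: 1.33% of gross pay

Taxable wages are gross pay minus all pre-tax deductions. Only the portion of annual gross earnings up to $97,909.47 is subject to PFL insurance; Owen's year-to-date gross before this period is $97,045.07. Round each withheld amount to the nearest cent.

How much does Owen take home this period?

$1,380.35

403(b): $2,106.54 × 0.0797 = $167.89
Taxable wages = $2,106.54 − $167.89 = $1,938.65
State tax withheld: $1,938.65 × 0.0559 = $108.37
Federal withholding: $1,938.65 × 0.1157 = $224.30
State unemployment insurance (employee share): $2,106.54 × 0.0021 = $4.42
PFL insurance: only $97,909.47 − $97,045.07 = $864.40 of this check is subject → $864.40 × 0.0133 = $11.50
Medical insurance premium: $209.71
Total deductions = $167.89 + $108.37 + $224.30 + $4.42 + $11.50 + $209.71 = $726.19
Net pay = $2,106.54 − $726.19 = $1,380.35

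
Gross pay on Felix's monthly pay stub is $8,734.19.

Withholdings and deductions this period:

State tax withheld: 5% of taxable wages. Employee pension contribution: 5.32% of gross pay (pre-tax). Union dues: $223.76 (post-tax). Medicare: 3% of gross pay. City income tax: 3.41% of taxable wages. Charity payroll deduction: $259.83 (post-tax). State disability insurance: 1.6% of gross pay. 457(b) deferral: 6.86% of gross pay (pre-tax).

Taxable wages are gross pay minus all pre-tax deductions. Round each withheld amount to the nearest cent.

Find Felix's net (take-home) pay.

$6,139.91

457(b) deferral: $8,734.19 × 0.0686 = $599.17
Employee pension contribution: $8,734.19 × 0.0532 = $464.66
Pre-tax total = $599.17 + $464.66 = $1,063.83
Taxable wages = $8,734.19 − $1,063.83 = $7,670.36
City income tax: $7,670.36 × 0.0341 = $261.56
State tax withheld: $7,670.36 × 0.05 = $383.52
Medicare: $8,734.19 × 0.03 = $262.03
State disability insurance: $8,734.19 × 0.016 = $139.75
Union dues: $223.76
Charity payroll deduction: $259.83
Total deductions = $599.17 + $464.66 + $261.56 + $383.52 + $262.03 + $139.75 + $223.76 + $259.83 = $2,594.28
Net pay = $8,734.19 − $2,594.28 = $6,139.91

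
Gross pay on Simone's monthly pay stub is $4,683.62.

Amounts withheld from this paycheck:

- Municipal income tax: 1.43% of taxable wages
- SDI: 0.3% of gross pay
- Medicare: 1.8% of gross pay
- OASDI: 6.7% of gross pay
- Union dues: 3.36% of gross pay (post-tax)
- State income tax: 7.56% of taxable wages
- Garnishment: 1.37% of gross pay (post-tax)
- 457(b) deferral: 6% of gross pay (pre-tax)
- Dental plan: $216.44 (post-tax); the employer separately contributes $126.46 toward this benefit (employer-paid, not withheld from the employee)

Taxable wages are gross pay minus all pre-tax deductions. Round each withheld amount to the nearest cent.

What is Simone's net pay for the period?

$3,156.66

457(b) deferral: $4,683.62 × 0.06 = $281.02
Taxable wages = $4,683.62 − $281.02 = $4,402.60
Municipal income tax: $4,402.60 × 0.0143 = $62.96
State income tax: $4,402.60 × 0.0756 = $332.84
SDI: $4,683.62 × 0.003 = $14.05
OASDI: $4,683.62 × 0.067 = $313.80
Medicare: $4,683.62 × 0.018 = $84.31
Garnishment: $4,683.62 × 0.0137 = $64.17
Union dues: $4,683.62 × 0.0336 = $157.37
Dental plan: $216.44
(Employer's $126.46 toward dental plan is not withheld from the employee.)
Total deductions = $281.02 + $62.96 + $332.84 + $14.05 + $313.80 + $84.31 + $64.17 + $157.37 + $216.44 = $1,526.96
Net pay = $4,683.62 − $1,526.96 = $3,156.66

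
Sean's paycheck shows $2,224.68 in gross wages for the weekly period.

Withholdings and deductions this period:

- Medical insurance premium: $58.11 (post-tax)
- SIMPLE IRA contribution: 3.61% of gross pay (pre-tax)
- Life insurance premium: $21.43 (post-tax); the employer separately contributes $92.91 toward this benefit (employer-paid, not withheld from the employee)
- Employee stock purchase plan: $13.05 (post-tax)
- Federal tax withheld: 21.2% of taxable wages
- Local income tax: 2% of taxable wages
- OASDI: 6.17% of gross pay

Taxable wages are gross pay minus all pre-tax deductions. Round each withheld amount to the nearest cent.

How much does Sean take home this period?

$1,417.02

SIMPLE IRA contribution: $2,224.68 × 0.0361 = $80.31
Taxable wages = $2,224.68 − $80.31 = $2,144.37
Local income tax: $2,144.37 × 0.02 = $42.89
Federal tax withheld: $2,144.37 × 0.212 = $454.61
OASDI: $2,224.68 × 0.0617 = $137.26
Medical insurance premium: $58.11
Life insurance premium: $21.43
Employee stock purchase plan: $13.05
(Employer's $92.91 toward life insurance premium is not withheld from the employee.)
Total deductions = $80.31 + $42.89 + $454.61 + $137.26 + $58.11 + $21.43 + $13.05 = $807.66
Net pay = $2,224.68 − $807.66 = $1,417.02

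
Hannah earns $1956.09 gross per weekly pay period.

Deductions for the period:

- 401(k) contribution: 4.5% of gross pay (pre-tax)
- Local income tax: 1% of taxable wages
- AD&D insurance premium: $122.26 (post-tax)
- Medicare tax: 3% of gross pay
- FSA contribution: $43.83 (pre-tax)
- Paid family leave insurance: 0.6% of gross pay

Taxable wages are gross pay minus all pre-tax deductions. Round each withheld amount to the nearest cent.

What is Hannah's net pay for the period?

FSA contribution: $43.83
401(k) contribution: $1956.09 × 0.045 = $88.02
Pre-tax total = $43.83 + $88.02 = $131.85
Taxable wages = $1956.09 − $131.85 = $1824.24
Local income tax: $1824.24 × 0.01 = $18.24
Paid family leave insurance: $1956.09 × 0.006 = $11.74
Medicare tax: $1956.09 × 0.03 = $58.68
AD&D insurance premium: $122.26
Total deductions = $43.83 + $88.02 + $18.24 + $11.74 + $58.68 + $122.26 = $342.77
Net pay = $1956.09 − $342.77 = $1613.32

$1613.32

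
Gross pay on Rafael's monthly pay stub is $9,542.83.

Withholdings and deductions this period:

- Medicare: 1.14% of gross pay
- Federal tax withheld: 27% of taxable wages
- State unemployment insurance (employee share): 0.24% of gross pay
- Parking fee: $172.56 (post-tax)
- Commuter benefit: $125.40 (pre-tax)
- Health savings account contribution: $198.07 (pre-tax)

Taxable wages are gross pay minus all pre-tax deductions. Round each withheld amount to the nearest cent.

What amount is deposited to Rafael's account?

Commuter benefit: $125.40
Health savings account contribution: $198.07
Pre-tax total = $125.40 + $198.07 = $323.47
Taxable wages = $9,542.83 − $323.47 = $9,219.36
Federal tax withheld: $9,219.36 × 0.27 = $2,489.23
Medicare: $9,542.83 × 0.0114 = $108.79
State unemployment insurance (employee share): $9,542.83 × 0.0024 = $22.90
Parking fee: $172.56
Total deductions = $125.40 + $198.07 + $2,489.23 + $108.79 + $22.90 + $172.56 = $3,116.95
Net pay = $9,542.83 − $3,116.95 = $6,425.88

$6,425.88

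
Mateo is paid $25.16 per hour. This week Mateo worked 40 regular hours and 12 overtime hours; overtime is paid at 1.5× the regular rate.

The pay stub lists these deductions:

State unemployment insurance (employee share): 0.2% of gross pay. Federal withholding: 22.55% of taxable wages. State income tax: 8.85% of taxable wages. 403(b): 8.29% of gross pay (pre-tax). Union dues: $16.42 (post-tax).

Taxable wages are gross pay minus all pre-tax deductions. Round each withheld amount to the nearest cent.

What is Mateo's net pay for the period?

$898.74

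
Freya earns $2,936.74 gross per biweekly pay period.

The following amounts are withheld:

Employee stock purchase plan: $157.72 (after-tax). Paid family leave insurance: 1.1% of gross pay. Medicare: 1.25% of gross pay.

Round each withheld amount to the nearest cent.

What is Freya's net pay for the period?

$2,710.01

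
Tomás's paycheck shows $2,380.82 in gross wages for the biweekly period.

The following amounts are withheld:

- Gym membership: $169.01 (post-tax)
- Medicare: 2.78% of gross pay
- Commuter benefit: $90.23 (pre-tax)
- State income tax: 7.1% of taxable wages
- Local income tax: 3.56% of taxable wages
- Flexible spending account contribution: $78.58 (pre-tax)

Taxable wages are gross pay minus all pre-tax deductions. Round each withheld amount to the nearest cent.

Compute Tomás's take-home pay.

Commuter benefit: $90.23
Flexible spending account contribution: $78.58
Pre-tax total = $90.23 + $78.58 = $168.81
Taxable wages = $2,380.82 − $168.81 = $2,212.01
State income tax: $2,212.01 × 0.071 = $157.05
Local income tax: $2,212.01 × 0.0356 = $78.75
Medicare: $2,380.82 × 0.0278 = $66.19
Gym membership: $169.01
Total deductions = $90.23 + $78.58 + $157.05 + $78.75 + $66.19 + $169.01 = $639.81
Net pay = $2,380.82 − $639.81 = $1,741.01

$1,741.01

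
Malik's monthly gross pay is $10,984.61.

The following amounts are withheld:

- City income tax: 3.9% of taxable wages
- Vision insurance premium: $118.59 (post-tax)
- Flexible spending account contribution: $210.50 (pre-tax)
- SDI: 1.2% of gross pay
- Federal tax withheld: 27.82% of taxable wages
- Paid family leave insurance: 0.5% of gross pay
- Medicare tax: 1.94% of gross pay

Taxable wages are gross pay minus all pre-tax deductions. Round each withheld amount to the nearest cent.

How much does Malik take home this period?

Flexible spending account contribution: $210.50
Taxable wages = $10,984.61 − $210.50 = $10,774.11
Federal tax withheld: $10,774.11 × 0.2782 = $2,997.36
City income tax: $10,774.11 × 0.039 = $420.19
Medicare tax: $10,984.61 × 0.0194 = $213.10
SDI: $10,984.61 × 0.012 = $131.82
Paid family leave insurance: $10,984.61 × 0.005 = $54.92
Vision insurance premium: $118.59
Total deductions = $210.50 + $2,997.36 + $420.19 + $213.10 + $131.82 + $54.92 + $118.59 = $4,146.48
Net pay = $10,984.61 − $4,146.48 = $6,838.13

$6,838.13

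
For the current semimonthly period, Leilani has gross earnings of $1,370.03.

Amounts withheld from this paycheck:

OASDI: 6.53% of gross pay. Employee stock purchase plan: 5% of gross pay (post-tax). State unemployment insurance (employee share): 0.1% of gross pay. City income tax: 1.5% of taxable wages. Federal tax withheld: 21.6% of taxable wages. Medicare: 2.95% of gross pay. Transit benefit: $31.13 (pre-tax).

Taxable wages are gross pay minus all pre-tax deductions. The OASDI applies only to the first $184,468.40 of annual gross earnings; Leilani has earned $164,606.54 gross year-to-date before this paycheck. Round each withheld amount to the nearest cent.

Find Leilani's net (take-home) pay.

Transit benefit: $31.13
Taxable wages = $1,370.03 − $31.13 = $1,338.90
Federal tax withheld: $1,338.90 × 0.216 = $289.20
City income tax: $1,338.90 × 0.015 = $20.08
Medicare: $1,370.03 × 0.0295 = $40.42
State unemployment insurance (employee share): $1,370.03 × 0.001 = $1.37
OASDI: cap not yet reached, full $1,370.03 is subject → $1,370.03 × 0.0653 = $89.46
Employee stock purchase plan: $1,370.03 × 0.05 = $68.50
Total deductions = $31.13 + $289.20 + $20.08 + $40.42 + $1.37 + $89.46 + $68.50 = $540.16
Net pay = $1,370.03 − $540.16 = $829.87

$829.87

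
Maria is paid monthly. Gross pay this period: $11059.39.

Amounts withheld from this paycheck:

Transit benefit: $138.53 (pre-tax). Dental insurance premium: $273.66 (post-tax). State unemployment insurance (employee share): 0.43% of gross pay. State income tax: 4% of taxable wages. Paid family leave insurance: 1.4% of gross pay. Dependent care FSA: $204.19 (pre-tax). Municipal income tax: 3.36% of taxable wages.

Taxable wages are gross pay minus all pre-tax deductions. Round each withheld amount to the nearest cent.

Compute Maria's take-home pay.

$9451.87

Dependent care FSA: $204.19
Transit benefit: $138.53
Pre-tax total = $204.19 + $138.53 = $342.72
Taxable wages = $11059.39 − $342.72 = $10716.67
State income tax: $10716.67 × 0.04 = $428.67
Municipal income tax: $10716.67 × 0.0336 = $360.08
Paid family leave insurance: $11059.39 × 0.014 = $154.83
State unemployment insurance (employee share): $11059.39 × 0.0043 = $47.56
Dental insurance premium: $273.66
Total deductions = $204.19 + $138.53 + $428.67 + $360.08 + $154.83 + $47.56 + $273.66 = $1607.52
Net pay = $11059.39 − $1607.52 = $9451.87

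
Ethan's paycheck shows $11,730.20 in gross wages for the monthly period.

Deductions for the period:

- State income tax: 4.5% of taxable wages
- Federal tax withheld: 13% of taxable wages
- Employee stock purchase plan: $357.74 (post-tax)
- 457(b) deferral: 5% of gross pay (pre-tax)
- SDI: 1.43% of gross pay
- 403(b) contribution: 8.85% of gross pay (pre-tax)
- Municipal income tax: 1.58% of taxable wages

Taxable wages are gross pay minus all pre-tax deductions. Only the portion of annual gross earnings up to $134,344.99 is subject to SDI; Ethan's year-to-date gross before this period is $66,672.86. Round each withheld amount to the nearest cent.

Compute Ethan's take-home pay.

457(b) deferral: $11,730.20 × 0.05 = $586.51
403(b) contribution: $11,730.20 × 0.0885 = $1,038.12
Pre-tax total = $586.51 + $1,038.12 = $1,624.63
Taxable wages = $11,730.20 − $1,624.63 = $10,105.57
Municipal income tax: $10,105.57 × 0.0158 = $159.67
State income tax: $10,105.57 × 0.045 = $454.75
Federal tax withheld: $10,105.57 × 0.13 = $1,313.72
SDI: cap not yet reached, full $11,730.20 is subject → $11,730.20 × 0.0143 = $167.74
Employee stock purchase plan: $357.74
Total deductions = $586.51 + $1,038.12 + $159.67 + $454.75 + $1,313.72 + $167.74 + $357.74 = $4,078.25
Net pay = $11,730.20 − $4,078.25 = $7,651.95

$7,651.95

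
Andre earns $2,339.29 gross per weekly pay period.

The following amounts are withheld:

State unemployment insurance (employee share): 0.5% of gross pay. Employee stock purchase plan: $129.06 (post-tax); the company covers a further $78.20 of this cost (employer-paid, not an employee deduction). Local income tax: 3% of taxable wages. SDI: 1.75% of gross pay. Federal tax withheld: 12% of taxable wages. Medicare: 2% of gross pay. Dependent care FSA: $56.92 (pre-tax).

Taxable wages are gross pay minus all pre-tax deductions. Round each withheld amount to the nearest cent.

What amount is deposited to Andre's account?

Dependent care FSA: $56.92
Taxable wages = $2,339.29 − $56.92 = $2,282.37
Federal tax withheld: $2,282.37 × 0.12 = $273.88
Local income tax: $2,282.37 × 0.03 = $68.47
State unemployment insurance (employee share): $2,339.29 × 0.005 = $11.70
Medicare: $2,339.29 × 0.02 = $46.79
SDI: $2,339.29 × 0.0175 = $40.94
Employee stock purchase plan: $129.06
(Employer's $78.20 toward employee stock purchase plan is not withheld from the employee.)
Total deductions = $56.92 + $273.88 + $68.47 + $11.70 + $46.79 + $40.94 + $129.06 = $627.76
Net pay = $2,339.29 − $627.76 = $1,711.53

$1,711.53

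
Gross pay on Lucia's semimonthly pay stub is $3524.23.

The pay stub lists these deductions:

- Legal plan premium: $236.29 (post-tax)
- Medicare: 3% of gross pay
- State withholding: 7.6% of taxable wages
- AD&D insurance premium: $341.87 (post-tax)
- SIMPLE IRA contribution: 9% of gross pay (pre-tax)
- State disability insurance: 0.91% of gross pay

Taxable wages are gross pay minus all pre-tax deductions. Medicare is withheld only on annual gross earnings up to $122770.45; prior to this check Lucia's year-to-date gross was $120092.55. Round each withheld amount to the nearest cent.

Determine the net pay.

SIMPLE IRA contribution: $3524.23 × 0.09 = $317.18
Taxable wages = $3524.23 − $317.18 = $3207.05
State withholding: $3207.05 × 0.076 = $243.74
Medicare: only $122770.45 − $120092.55 = $2677.90 of this check is subject → $2677.90 × 0.03 = $80.34
State disability insurance: $3524.23 × 0.0091 = $32.07
AD&D insurance premium: $341.87
Legal plan premium: $236.29
Total deductions = $317.18 + $243.74 + $80.34 + $32.07 + $341.87 + $236.29 = $1251.49
Net pay = $3524.23 − $1251.49 = $2272.74

$2272.74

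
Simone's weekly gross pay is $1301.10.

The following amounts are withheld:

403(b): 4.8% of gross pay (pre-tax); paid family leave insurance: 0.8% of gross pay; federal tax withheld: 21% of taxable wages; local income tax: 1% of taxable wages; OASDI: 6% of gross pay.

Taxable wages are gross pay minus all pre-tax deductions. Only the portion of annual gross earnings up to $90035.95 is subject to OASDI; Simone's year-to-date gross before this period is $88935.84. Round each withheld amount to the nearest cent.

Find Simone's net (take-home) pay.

$889.72

403(b): $1301.10 × 0.048 = $62.45
Taxable wages = $1301.10 − $62.45 = $1238.65
Local income tax: $1238.65 × 0.01 = $12.39
Federal tax withheld: $1238.65 × 0.21 = $260.12
OASDI: only $90035.95 − $88935.84 = $1100.11 of this check is subject → $1100.11 × 0.06 = $66.01
Paid family leave insurance: $1301.10 × 0.008 = $10.41
Total deductions = $62.45 + $12.39 + $260.12 + $66.01 + $10.41 = $411.38
Net pay = $1301.10 − $411.38 = $889.72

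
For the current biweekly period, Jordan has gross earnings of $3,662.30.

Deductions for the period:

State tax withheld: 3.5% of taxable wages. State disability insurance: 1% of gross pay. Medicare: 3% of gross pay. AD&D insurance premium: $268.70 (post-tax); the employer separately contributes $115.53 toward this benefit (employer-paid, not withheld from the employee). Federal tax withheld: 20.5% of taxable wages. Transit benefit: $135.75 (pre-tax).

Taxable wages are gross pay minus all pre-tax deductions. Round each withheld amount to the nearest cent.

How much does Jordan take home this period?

$2,264.99

Transit benefit: $135.75
Taxable wages = $3,662.30 − $135.75 = $3,526.55
Federal tax withheld: $3,526.55 × 0.205 = $722.94
State tax withheld: $3,526.55 × 0.035 = $123.43
Medicare: $3,662.30 × 0.03 = $109.87
State disability insurance: $3,662.30 × 0.01 = $36.62
AD&D insurance premium: $268.70
(Employer's $115.53 toward AD&D insurance premium is not withheld from the employee.)
Total deductions = $135.75 + $722.94 + $123.43 + $109.87 + $36.62 + $268.70 = $1,397.31
Net pay = $3,662.30 − $1,397.31 = $2,264.99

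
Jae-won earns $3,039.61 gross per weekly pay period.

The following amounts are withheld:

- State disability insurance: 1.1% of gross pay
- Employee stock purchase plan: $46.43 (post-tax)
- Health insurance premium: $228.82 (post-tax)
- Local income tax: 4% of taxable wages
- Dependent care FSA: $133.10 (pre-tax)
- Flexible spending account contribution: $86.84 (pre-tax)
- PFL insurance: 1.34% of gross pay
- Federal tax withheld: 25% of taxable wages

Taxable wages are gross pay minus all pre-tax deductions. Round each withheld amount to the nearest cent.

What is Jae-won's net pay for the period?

$1,652.54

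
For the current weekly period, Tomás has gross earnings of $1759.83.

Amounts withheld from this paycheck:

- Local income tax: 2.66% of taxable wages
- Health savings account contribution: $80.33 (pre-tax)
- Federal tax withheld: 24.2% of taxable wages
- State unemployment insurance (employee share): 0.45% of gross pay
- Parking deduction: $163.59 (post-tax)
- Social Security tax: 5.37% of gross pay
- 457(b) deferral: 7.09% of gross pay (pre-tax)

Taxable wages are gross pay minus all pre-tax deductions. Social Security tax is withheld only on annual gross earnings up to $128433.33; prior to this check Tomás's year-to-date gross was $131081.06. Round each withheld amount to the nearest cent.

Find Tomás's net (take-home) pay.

$965.62

457(b) deferral: $1759.83 × 0.0709 = $124.77
Health savings account contribution: $80.33
Pre-tax total = $124.77 + $80.33 = $205.10
Taxable wages = $1759.83 − $205.10 = $1554.73
Local income tax: $1554.73 × 0.0266 = $41.36
Federal tax withheld: $1554.73 × 0.242 = $376.24
State unemployment insurance (employee share): $1759.83 × 0.0045 = $7.92
Social Security tax: annual cap $128433.33 already reached (YTD $131081.06), so $0.00
Parking deduction: $163.59
Total deductions = $124.77 + $80.33 + $41.36 + $376.24 + $7.92 + $0.00 + $163.59 = $794.21
Net pay = $1759.83 − $794.21 = $965.62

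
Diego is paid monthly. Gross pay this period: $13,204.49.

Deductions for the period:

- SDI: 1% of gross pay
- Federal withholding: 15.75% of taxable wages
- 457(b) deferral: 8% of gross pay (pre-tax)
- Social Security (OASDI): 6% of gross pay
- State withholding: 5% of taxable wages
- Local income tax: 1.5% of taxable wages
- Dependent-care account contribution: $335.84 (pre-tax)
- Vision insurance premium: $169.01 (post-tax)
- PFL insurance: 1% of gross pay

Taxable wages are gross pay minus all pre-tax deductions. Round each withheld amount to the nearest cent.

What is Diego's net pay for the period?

Dependent-care account contribution: $335.84
457(b) deferral: $13,204.49 × 0.08 = $1,056.36
Pre-tax total = $335.84 + $1,056.36 = $1,392.20
Taxable wages = $13,204.49 − $1,392.20 = $11,812.29
State withholding: $11,812.29 × 0.05 = $590.61
Local income tax: $11,812.29 × 0.015 = $177.18
Federal withholding: $11,812.29 × 0.1575 = $1,860.44
SDI: $13,204.49 × 0.01 = $132.04
PFL insurance: $13,204.49 × 0.01 = $132.04
Social Security (OASDI): $13,204.49 × 0.06 = $792.27
Vision insurance premium: $169.01
Total deductions = $335.84 + $1,056.36 + $590.61 + $177.18 + $1,860.44 + $132.04 + $132.04 + $792.27 + $169.01 = $5,245.79
Net pay = $13,204.49 − $5,245.79 = $7,958.70

$7,958.70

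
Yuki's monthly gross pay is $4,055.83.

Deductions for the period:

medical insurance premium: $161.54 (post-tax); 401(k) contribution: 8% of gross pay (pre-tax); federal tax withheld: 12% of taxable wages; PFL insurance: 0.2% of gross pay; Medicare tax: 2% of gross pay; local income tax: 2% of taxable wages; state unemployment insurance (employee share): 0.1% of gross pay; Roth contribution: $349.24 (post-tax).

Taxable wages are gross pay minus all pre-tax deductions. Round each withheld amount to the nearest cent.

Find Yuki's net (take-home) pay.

401(k) contribution: $4,055.83 × 0.08 = $324.47
Taxable wages = $4,055.83 − $324.47 = $3,731.36
Local income tax: $3,731.36 × 0.02 = $74.63
Federal tax withheld: $3,731.36 × 0.12 = $447.76
State unemployment insurance (employee share): $4,055.83 × 0.001 = $4.06
PFL insurance: $4,055.83 × 0.002 = $8.11
Medicare tax: $4,055.83 × 0.02 = $81.12
Medical insurance premium: $161.54
Roth contribution: $349.24
Total deductions = $324.47 + $74.63 + $447.76 + $4.06 + $8.11 + $81.12 + $161.54 + $349.24 = $1,450.93
Net pay = $4,055.83 − $1,450.93 = $2,604.90

$2,604.90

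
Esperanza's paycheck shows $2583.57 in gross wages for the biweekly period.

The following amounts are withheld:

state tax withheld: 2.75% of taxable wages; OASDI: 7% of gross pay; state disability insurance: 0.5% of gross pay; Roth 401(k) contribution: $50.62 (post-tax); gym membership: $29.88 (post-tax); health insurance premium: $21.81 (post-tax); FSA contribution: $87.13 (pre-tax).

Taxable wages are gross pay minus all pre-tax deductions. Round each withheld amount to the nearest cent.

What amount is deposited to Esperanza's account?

$2131.71

FSA contribution: $87.13
Taxable wages = $2583.57 − $87.13 = $2496.44
State tax withheld: $2496.44 × 0.0275 = $68.65
State disability insurance: $2583.57 × 0.005 = $12.92
OASDI: $2583.57 × 0.07 = $180.85
Roth 401(k) contribution: $50.62
Health insurance premium: $21.81
Gym membership: $29.88
Total deductions = $87.13 + $68.65 + $12.92 + $180.85 + $50.62 + $21.81 + $29.88 = $451.86
Net pay = $2583.57 − $451.86 = $2131.71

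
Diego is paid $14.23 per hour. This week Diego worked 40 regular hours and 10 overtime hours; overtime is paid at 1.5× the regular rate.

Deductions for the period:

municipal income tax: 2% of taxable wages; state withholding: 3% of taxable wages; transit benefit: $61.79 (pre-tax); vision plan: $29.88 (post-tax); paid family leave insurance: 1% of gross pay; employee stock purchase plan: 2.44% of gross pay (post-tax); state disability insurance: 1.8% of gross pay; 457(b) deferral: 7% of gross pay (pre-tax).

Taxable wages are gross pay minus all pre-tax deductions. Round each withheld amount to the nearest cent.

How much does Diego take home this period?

$561.87

Regular pay: 40 × $14.23 = $569.20
Overtime pay: 10 × $14.23 × 1.5 = $213.45
Gross pay = $569.20 + $213.45 = $782.65
Transit benefit: $61.79
457(b) deferral: $782.65 × 0.07 = $54.79
Pre-tax total = $61.79 + $54.79 = $116.58
Taxable wages = $782.65 − $116.58 = $666.07
State withholding: $666.07 × 0.03 = $19.98
Municipal income tax: $666.07 × 0.02 = $13.32
State disability insurance: $782.65 × 0.018 = $14.09
Paid family leave insurance: $782.65 × 0.01 = $7.83
Employee stock purchase plan: $782.65 × 0.0244 = $19.10
Vision plan: $29.88
Total deductions = $61.79 + $54.79 + $19.98 + $13.32 + $14.09 + $7.83 + $19.10 + $29.88 = $220.78
Net pay = $782.65 − $220.78 = $561.87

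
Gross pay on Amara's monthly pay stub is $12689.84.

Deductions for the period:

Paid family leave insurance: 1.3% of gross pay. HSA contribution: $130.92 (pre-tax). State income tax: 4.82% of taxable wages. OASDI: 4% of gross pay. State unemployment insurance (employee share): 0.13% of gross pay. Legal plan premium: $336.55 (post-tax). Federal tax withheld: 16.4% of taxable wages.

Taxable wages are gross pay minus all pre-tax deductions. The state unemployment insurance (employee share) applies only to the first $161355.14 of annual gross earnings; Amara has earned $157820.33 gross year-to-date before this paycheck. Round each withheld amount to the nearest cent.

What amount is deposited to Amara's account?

$8880.21

HSA contribution: $130.92
Taxable wages = $12689.84 − $130.92 = $12558.92
State income tax: $12558.92 × 0.0482 = $605.34
Federal tax withheld: $12558.92 × 0.164 = $2059.66
OASDI: $12689.84 × 0.04 = $507.59
Paid family leave insurance: $12689.84 × 0.013 = $164.97
State unemployment insurance (employee share): only $161355.14 − $157820.33 = $3534.81 of this check is subject → $3534.81 × 0.0013 = $4.60
Legal plan premium: $336.55
Total deductions = $130.92 + $605.34 + $2059.66 + $507.59 + $164.97 + $4.60 + $336.55 = $3809.63
Net pay = $12689.84 − $3809.63 = $8880.21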